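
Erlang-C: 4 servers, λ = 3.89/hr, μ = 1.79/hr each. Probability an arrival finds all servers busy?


a = λ/μ = 2.1732; ρ = a/4 = 0.5433
P₀ = 0.107759 (from M/M/c formula)
C(c,a) = [a^c/(c!(1−ρ))]·P₀ = [22.30418/(24·0.4567)]·0.107759
= 2.03489·0.107759 = 0.219277

Final: 0.219277


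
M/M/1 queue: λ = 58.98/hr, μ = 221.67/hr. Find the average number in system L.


ρ = λ/μ = 58.98/221.67 = 0.2661
L = ρ/(1−ρ) = 0.2661/(1 − 0.2661) = 0.2661/0.7339 = 0.3625

Final: 0.3625


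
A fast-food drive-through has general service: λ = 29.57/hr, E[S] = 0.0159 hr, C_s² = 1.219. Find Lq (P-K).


ρ = λ·E[S] = 29.57·0.0159 = 0.4702
Lq = ρ²(1+C_s²)/(2(1−ρ)) = 0.2211·(1+1.219)/(2·0.5298)
= 0.2211·2.2190/1.0597 = 0.46289

Final: 0.46289


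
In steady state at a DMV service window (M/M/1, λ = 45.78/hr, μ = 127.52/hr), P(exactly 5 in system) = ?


ρ = 45.78/127.52 = 0.3590
P_n = (1−ρ)·ρ^n = (1 − 0.3590)·0.3590^5 = 0.6410·0.005963 = 0.003822

Final: 0.003822


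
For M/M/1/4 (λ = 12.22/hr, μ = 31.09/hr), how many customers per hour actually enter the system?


ρ = 0.3931; P_K = (1−ρ)ρ^4/(1−ρ^5) = 0.014623
λ_eff = λ(1 − P_K) = 12.22·(1 − 0.014623) = 12.22·0.985377 = 12.0413 /hr

Final: 12.0413 /hr


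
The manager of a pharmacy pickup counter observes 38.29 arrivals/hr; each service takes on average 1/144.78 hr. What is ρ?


ρ = λ/μ = 38.29/144.78 = 0.2645

Final: 0.2645


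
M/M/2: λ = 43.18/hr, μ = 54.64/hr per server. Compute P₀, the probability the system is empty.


a = λ/μ = 43.18/54.64 = 0.7903; ρ = a/c = 0.3951
Σ_{k=0}^{1} a^k/k! (terms k=0..1) = 1.00000 + 0.79026 = 1.79026
Tail: a^2/(2!(1−ρ)) = 0.62452/(2·0.6049) = 0.51624
P₀ = 1/(1.79026 + 0.51624) = 1/2.30651 = 0.433556

Final: 0.433556


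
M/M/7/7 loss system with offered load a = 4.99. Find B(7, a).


B(c,a) = (a^c/c!) / Σ_{k=0}^{c} a^k/k!
a^7/7! = 15.285276
Σ terms (k=0..7): 1.00000 + 4.99000 + 12.45005 + 20.70858 + 25.83396 + 25.78229 + 21.44227 + 15.28528 = 127.492427
B = 15.285276/127.492427 = 0.119892

Final: 0.119892


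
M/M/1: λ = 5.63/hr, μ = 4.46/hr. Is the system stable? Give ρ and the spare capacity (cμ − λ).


Total capacity cμ = 1·4.46 = 4.46/hr
ρ = λ/(cμ) = 5.63/4.46 = 1.2623
Stable ⇔ ρ < 1: NO
Spare capacity = cμ − λ = 4.46 − 5.63 = -1.17/hr

Final: ρ = 1.2623; unstable; margin = -1.17/hr


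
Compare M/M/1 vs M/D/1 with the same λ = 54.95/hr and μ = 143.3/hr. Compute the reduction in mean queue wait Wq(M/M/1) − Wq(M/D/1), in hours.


ρ = 54.95/143.3 = 0.3835
Wq(M/M/1) = ρ/(μ−λ) = 0.3835/88.35 = 0.004340 hr
Wq(M/D/1) = ρ/(2(μ−λ)) = 0.002170 hr
Savings = 0.004340 − 0.002170 = 0.002170 hr

Final: 0.002170 hr


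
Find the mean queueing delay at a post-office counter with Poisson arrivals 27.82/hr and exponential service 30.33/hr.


ρ = 27.82/30.33 = 0.9172
Wq = ρ/(μ−λ) = 0.9172/(30.33 − 27.82) = 0.9172/2.51 = 0.3654 hr

Final: 0.3654 hr


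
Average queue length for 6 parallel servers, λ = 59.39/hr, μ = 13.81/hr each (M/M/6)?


a = λ/μ = 4.3005; ρ = a/6 = 0.7168
P₀ = 0.011719
Lq = P₀·a^c·ρ / (c!·(1−ρ)²) = 0.011719·6325.83530·0.7168/(720·0.08023)
= 0.91983

Final: 0.91983


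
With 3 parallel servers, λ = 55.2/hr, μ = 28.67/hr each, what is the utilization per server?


ρ = λ/(cμ) = 55.2/(3·28.67) = 55.2/86.01 = 0.6418

Final: 0.6418


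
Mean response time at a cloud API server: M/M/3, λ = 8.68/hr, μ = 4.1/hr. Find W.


a = 2.1171; ρ = 0.7057; P₀ = 0.093183
Lq = P₀·a^c·ρ/(c!(1−ρ)²) = 1.20061
Wq = Lq/λ = 1.20061/8.68 = 0.13832 hr
W = Wq + 1/μ = 0.13832 + 0.24390 = 0.38222 hr

Final: 0.38222 hr


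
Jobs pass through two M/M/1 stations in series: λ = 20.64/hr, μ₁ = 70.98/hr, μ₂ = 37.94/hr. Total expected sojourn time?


Each node sees arrival rate λ = 20.64/hr (tandem ⇒ throughput preserved).
W₁ = 1/(μ₁−λ) = 1/(70.98−20.64) = 0.01986 hr
W₂ = 1/(μ₂−λ) = 1/(37.94−20.64) = 0.05780 hr
W_total = W₁ + W₂ = 0.01986 + 0.05780 = 0.07767 hr

Final: 0.07767 hr


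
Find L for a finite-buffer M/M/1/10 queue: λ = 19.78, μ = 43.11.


ρ = 19.78/43.11 = 0.4588
L = ρ[1 − (K+1)ρ^K + Kρ^(K+1)] / [(1−ρ)(1−ρ^(K+1))]
Numerator: 0.4588·(1 − 11·0.0004135 + 10·0.0001897) = 0.457610
Denominator: (0.5412)·(0.999810) = 0.541071
L = 0.457610/0.541071 = 0.8457

Final: 0.8457


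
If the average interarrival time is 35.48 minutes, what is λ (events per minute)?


λ = 1/(interarrival time) in consistent units.
1 minute = 1 min, so λ = 1/35.48 = 0.02818 per minute

Final: 0.02818 /min


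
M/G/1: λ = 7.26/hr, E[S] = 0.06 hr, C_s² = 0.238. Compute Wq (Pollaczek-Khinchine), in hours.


ρ = λ·E[S] = 7.26·0.06 = 0.4356
E[S²] = E[S]²(1+C_s²) = 0.06²·(1+0.238) = 0.004457
Wq = λ·E[S²]/(2(1−ρ)) = 7.26·0.004457/(2·0.5644) = 0.02866 hr

Final: 0.02866 hr


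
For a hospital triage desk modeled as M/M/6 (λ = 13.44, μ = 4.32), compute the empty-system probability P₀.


a = λ/μ = 13.44/4.32 = 3.1111; ρ = a/c = 0.5185
Σ_{k=0}^{5} a^k/k! (terms k=0..5) = 1.00000 + 3.11111 + 4.83951 + 5.01875 + 3.90347 + 2.42883 = 20.30166
Tail: a^6/(6!(1−ρ)) = 906.76162/(720·0.4815) = 2.61566
P₀ = 1/(20.30166 + 2.61566) = 1/22.91732 = 0.043635

Final: 0.043635


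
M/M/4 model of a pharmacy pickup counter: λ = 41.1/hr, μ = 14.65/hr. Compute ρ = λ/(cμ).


ρ = λ/(cμ) = 41.1/(4·14.65) = 41.1/58.60 = 0.7014

Final: 0.7014


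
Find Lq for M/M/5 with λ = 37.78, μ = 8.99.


a = λ/μ = 4.2024; ρ = a/5 = 0.8405
P₀ = 0.009270
Lq = P₀·a^c·ρ / (c!·(1−ρ)²) = 0.009270·1310.72417·0.8405/(120·0.02544)
= 3.34476

Final: 3.34476


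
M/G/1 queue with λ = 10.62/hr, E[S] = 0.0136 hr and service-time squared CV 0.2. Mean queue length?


ρ = λ·E[S] = 10.62·0.0136 = 0.1444
Lq = ρ²(1+C_s²)/(2(1−ρ)) = 0.02086·(1+0.2)/(2·0.8556)
= 0.02086·1.2000/1.7111 = 0.01463

Final: 0.01463


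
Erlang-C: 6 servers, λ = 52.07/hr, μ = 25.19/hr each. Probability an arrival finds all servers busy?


a = λ/μ = 2.0671; ρ = a/6 = 0.3445
P₀ = 0.126325 (from M/M/c formula)
C(c,a) = [a^c/(c!(1−ρ))]·P₀ = [78.01111/(720·0.6555)]·0.126325
= 0.16530·0.126325 = 0.020881

Final: 0.020881


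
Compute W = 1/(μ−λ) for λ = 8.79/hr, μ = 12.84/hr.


W = 1/(μ−λ) = 1/(12.84 − 8.79) = 1/4.05 = 0.2469 hr

Final: 0.2469 hr


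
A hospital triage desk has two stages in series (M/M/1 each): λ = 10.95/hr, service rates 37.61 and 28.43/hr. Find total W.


Each node sees arrival rate λ = 10.95/hr (tandem ⇒ throughput preserved).
W₁ = 1/(μ₁−λ) = 1/(37.61−10.95) = 0.03751 hr
W₂ = 1/(μ₂−λ) = 1/(28.43−10.95) = 0.05721 hr
W_total = W₁ + W₂ = 0.03751 + 0.05721 = 0.09472 hr

Final: 0.09472 hr


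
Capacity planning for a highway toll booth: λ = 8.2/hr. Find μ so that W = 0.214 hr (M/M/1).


W = 1/(μ−λ) ⇒ μ − λ = 1/W = 1/0.214 = 4.6729
μ = λ + 1/W = 8.2 + 4.6729 = 12.8729 per hr

Final: 12.8729 /hr


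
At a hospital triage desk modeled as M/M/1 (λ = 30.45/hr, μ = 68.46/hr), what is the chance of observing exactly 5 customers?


ρ = 30.45/68.46 = 0.4448
P_n = (1−ρ)·ρ^n = (1 − 0.4448)·0.4448^5 = 0.5552·0.017408 = 0.009665

Final: 0.009665


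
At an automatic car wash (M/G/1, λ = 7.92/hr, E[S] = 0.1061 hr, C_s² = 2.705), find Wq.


ρ = λ·E[S] = 7.92·0.1061 = 0.8403
E[S²] = E[S]²(1+C_s²) = 0.1061²·(1+2.705) = 0.041708
Wq = λ·E[S²]/(2(1−ρ)) = 7.92·0.041708/(2·0.1597) = 1.03429 hr

Final: 1.03429 hr


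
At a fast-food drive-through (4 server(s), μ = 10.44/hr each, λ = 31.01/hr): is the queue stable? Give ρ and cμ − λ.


Total capacity cμ = 4·10.44 = 41.76/hr
ρ = λ/(cμ) = 31.01/41.76 = 0.7426
Stable ⇔ ρ < 1: YES
Spare capacity = cμ − λ = 41.76 − 31.01 = 10.75/hr

Final: ρ = 0.7426; stable; margin = 10.75/hr


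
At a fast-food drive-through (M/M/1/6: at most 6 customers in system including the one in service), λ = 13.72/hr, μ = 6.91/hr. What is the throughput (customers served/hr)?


ρ = 1.9855; P_K = (1−ρ)ρ^6/(1−ρ^7) = 0.500470
λ_eff = λ(1 − P_K) = 13.72·(1 − 0.500470) = 13.72·0.499530 = 6.8536 /hr

Final: 6.8536 /hr


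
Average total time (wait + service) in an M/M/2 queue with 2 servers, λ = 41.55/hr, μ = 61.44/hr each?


a = 0.6763; ρ = 0.3381; P₀ = 0.494618
Lq = P₀·a^c·ρ/(c!(1−ρ)²) = 0.08730
Wq = Lq/λ = 0.08730/41.55 = 0.002101 hr
W = Wq + 1/μ = 0.002101 + 0.01628 = 0.01838 hr

Final: 0.01838 hr


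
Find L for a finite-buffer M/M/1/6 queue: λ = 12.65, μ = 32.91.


ρ = 12.65/32.91 = 0.3844
L = ρ[1 − (K+1)ρ^K + Kρ^(K+1)] / [(1−ρ)(1−ρ^(K+1))]
Numerator: 0.3844·(1 − 7·0.003225 + 6·0.001240) = 0.378563
Denominator: (0.6156)·(0.998760) = 0.614855
L = 0.378563/0.614855 = 0.6157

Final: 0.6157


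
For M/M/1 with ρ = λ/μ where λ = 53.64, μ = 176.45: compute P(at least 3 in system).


ρ = 53.64/176.45 = 0.3040
P(N ≥ n) = ρ^n = 0.3040^3 = 0.028093

Final: 0.028093


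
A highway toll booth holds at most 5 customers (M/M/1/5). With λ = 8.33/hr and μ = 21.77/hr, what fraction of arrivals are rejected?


ρ = λ/μ = 8.33/21.77 = 0.3826
P_K = (1−ρ)ρ^K/(1−ρ^(K+1)) = (0.6174·0.008202)/(1 − 0.003138)
= 0.005064/0.996862 = 0.005080

Final: 0.005080


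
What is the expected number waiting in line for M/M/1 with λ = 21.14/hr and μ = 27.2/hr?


ρ = 21.14/27.2 = 0.7772
Lq = ρ²/(1−ρ) = 0.6040/0.2228 = 2.7112

Final: 2.7112


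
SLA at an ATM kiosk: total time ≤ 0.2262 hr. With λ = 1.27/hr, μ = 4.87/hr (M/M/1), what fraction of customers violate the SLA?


W ~ Exponential(μ−λ) for M/M/1.
μ − λ = 4.87 − 1.27 = 3.6000
P(W > t) = e^{−(μ−λ)t} = e^{−0.8143} = 0.442940

Final: 0.442940


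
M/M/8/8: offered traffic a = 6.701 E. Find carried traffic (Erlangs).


B(8,6.701) = 0.161623 (Erlang-B)
Carried load = a(1 − B) = 6.701·(1 − 0.161623) = 6.701·0.838377 = 5.6180 E

Final: 5.6180 Erlangs


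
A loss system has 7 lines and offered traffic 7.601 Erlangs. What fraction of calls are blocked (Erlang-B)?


B(c,a) = (a^c/c!) / Σ_{k=0}^{c} a^k/k!
a^7/7! = 290.847002
Σ terms (k=0..7): 1.00000 + 7.60100 + 28.88760 + 73.19155 + 139.08224 + 211.43283 + 267.85015 + 290.84700 = 1019.892377
B = 290.847002/1019.892377 = 0.285174

Final: 0.285174


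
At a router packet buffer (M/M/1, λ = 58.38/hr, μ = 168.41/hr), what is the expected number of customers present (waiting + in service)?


ρ = λ/μ = 58.38/168.41 = 0.3467
L = ρ/(1−ρ) = 0.3467/(1 − 0.3467) = 0.3467/0.6533 = 0.5306

Final: 0.5306


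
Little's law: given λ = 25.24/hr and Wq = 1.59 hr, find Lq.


Lq = λWq = 25.24·1.59 = 40.1316

Final: 40.1316


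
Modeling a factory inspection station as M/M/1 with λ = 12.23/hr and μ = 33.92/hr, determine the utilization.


ρ = λ/μ = 12.23/33.92 = 0.3606

Final: 0.3606


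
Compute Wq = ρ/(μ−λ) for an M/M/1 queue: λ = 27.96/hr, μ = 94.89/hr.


ρ = 27.96/94.89 = 0.2947
Wq = ρ/(μ−λ) = 0.2947/(94.89 − 27.96) = 0.2947/66.93 = 0.004402 hr

Final: 0.004402 hr


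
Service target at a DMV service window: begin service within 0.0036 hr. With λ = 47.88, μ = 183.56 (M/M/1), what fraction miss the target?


ρ = 47.88/183.56 = 0.2608
P(Wq > t) = ρ·e^{−(μ−λ)t} = 0.2608·e^{−0.4884}
= 0.2608·0.613578 = 0.160046

Final: 0.160046


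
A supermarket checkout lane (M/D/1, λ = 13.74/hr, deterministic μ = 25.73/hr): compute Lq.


ρ = 13.74/25.73 = 0.5340
M/D/1: Lq = ρ²/(2(1−ρ)) = 0.2852/(2·0.4660) = 0.30597

Final: 0.30597


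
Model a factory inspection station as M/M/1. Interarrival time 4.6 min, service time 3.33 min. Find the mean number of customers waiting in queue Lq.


λ = 60/4.6 = 13.0435 /hr
μ = 60/3.33 = 18.0180 /hr
ρ = λ/μ = 13.0435/18.0180 = 0.7239
Lq = ρ²/(1−ρ) = 0.5241/0.2761 = 1.8981

Final: 1.8981


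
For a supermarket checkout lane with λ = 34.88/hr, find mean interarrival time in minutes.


Mean interarrival time = 1/λ = 1/34.88 hour = 0.02867 hour
In minutes: 0.02867 × 60 = 1.7202 min

Final: 1.7202 min


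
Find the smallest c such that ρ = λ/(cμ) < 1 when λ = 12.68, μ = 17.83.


Stability requires cμ > λ ⇔ c > λ/μ.
λ/μ = 12.68/17.83 = 0.7112
Minimum integer c = ⌊0.7112⌋ + 1 = 1
Check: 1·17.83 = 17.83 > 12.68, while 0·17.83 = 0.00 ≤ 12.68

Final: 1 servers


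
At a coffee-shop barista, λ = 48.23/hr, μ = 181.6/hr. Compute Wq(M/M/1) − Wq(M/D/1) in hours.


ρ = 48.23/181.6 = 0.2656
Wq(M/M/1) = ρ/(μ−λ) = 0.2656/133.37 = 0.001991 hr
Wq(M/D/1) = ρ/(2(μ−λ)) = 0.0009957 hr
Savings = 0.001991 − 0.0009957 = 0.0009957 hr

Final: 0.0009957 hr


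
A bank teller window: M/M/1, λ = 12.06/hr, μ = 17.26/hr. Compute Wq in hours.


ρ = 12.06/17.26 = 0.6987
Wq = ρ/(μ−λ) = 0.6987/(17.26 − 12.06) = 0.6987/5.20 = 0.1344 hr

Final: 0.1344 hr


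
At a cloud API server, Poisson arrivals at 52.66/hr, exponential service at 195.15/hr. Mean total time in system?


W = 1/(μ−λ) = 1/(195.15 − 52.66) = 1/142.49 = 0.007018 hr

Final: 0.007018 hr


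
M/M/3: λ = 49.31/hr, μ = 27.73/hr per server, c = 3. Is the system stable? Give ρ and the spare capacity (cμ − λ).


Total capacity cμ = 3·27.73 = 83.19/hr
ρ = λ/(cμ) = 49.31/83.19 = 0.5927
Stable ⇔ ρ < 1: YES
Spare capacity = cμ − λ = 83.19 − 49.31 = 33.88/hr

Final: ρ = 0.5927; stable; margin = 33.88/hr


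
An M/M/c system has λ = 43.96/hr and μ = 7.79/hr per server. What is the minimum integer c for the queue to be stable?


Stability requires cμ > λ ⇔ c > λ/μ.
λ/μ = 43.96/7.79 = 5.6431
Minimum integer c = ⌊5.6431⌋ + 1 = 6
Check: 6·7.79 = 46.74 > 43.96, while 5·7.79 = 38.95 ≤ 43.96

Final: 6 servers


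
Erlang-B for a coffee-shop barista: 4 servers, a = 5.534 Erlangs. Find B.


B(c,a) = (a^c/c!) / Σ_{k=0}^{c} a^k/k!
a^4/4! = 39.079174
Σ terms (k=0..4): 1.00000 + 5.53400 + 15.31258 + 28.24660 + 39.07917 = 89.172354
B = 39.079174/89.172354 = 0.438243

Final: 0.438243


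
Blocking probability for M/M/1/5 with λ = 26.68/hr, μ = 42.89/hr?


ρ = λ/μ = 26.68/42.89 = 0.6221
P_K = (1−ρ)ρ^K/(1−ρ^(K+1)) = (0.3779·0.093143)/(1 − 0.057940)
= 0.035203/0.942060 = 0.037368

Final: 0.037368


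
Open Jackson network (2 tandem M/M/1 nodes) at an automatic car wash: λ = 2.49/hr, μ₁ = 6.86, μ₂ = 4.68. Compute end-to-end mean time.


Each node sees arrival rate λ = 2.49/hr (tandem ⇒ throughput preserved).
W₁ = 1/(μ₁−λ) = 1/(6.86−2.49) = 0.22883 hr
W₂ = 1/(μ₂−λ) = 1/(4.68−2.49) = 0.45662 hr
W_total = W₁ + W₂ = 0.22883 + 0.45662 = 0.68545 hr

Final: 0.68545 hr


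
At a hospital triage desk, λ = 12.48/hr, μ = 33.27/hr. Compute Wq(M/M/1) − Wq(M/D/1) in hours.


ρ = 12.48/33.27 = 0.3751
Wq(M/M/1) = ρ/(μ−λ) = 0.3751/20.79 = 0.01804 hr
Wq(M/D/1) = ρ/(2(μ−λ)) = 0.009021 hr
Savings = 0.01804 − 0.009021 = 0.009021 hr

Final: 0.009021 hr


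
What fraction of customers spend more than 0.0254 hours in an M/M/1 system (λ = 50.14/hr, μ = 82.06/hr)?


W ~ Exponential(μ−λ) for M/M/1.
μ − λ = 82.06 − 50.14 = 31.9200
P(W > t) = e^{−(μ−λ)t} = e^{−0.8108} = 0.444517

Final: 0.444517


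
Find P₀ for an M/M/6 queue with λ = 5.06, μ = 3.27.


a = λ/μ = 5.06/3.27 = 1.5474; ρ = a/c = 0.2579
Σ_{k=0}^{5} a^k/k! (terms k=0..5) = 1.00000 + 1.54740 + 1.19722 + 0.61753 + 0.23889 + 0.07393 = 4.67498
Tail: a^6/(6!(1−ρ)) = 13.72829/(720·0.7421) = 0.02569
P₀ = 1/(4.67498 + 0.02569) = 1/4.70067 = 0.212736

Final: 0.212736


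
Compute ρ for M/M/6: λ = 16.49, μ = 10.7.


ρ = λ/(cμ) = 16.49/(6·10.7) = 16.49/64.20 = 0.2569

Final: 0.2569


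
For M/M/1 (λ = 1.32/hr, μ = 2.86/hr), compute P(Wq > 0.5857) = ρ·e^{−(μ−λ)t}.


ρ = 1.32/2.86 = 0.4615
P(Wq > t) = ρ·e^{−(μ−λ)t} = 0.4615·e^{−0.9020}
= 0.4615·0.405766 = 0.187277

Final: 0.187277


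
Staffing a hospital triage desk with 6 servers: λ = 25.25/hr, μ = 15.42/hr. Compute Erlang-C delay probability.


a = λ/μ = 1.6375; ρ = a/6 = 0.2729
P₀ = 0.194385 (from M/M/c formula)
C(c,a) = [a^c/(c!(1−ρ))]·P₀ = [19.27800/(720·0.7271)]·0.194385
= 0.03683·0.194385 = 0.007158

Final: 0.007158


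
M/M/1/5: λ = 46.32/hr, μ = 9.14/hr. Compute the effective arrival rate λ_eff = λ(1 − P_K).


ρ = 5.0678; P_K = (1−ρ)ρ^5/(1−ρ^6) = 0.802724
λ_eff = λ(1 − P_K) = 46.32·(1 − 0.802724) = 46.32·0.197276 = 9.1378 /hr

Final: 9.1378 /hr


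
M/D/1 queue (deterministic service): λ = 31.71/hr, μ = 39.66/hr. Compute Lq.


ρ = 31.71/39.66 = 0.7995
M/D/1: Lq = ρ²/(2(1−ρ)) = 0.6393/(2·0.2005) = 1.59457

Final: 1.59457


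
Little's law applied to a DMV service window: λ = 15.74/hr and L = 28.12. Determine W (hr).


W = L/λ = 28.12/15.74 = 1.7865 hr

Final: 1.7865 hr


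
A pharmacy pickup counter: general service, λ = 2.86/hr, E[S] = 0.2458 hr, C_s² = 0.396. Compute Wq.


ρ = λ·E[S] = 2.86·0.2458 = 0.7030
E[S²] = E[S]²(1+C_s²) = 0.2458²·(1+0.396) = 0.084343
Wq = λ·E[S²]/(2(1−ρ)) = 2.86·0.084343/(2·0.2970) = 0.40608 hr

Final: 0.40608 hr


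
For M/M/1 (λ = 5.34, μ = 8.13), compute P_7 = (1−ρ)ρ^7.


ρ = 5.34/8.13 = 0.6568
P_n = (1−ρ)·ρ^n = (1 − 0.6568)·0.6568^7 = 0.3432·0.052742 = 0.018100

Final: 0.018100


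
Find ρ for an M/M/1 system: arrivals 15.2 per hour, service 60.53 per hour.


ρ = λ/μ = 15.2/60.53 = 0.2511

Final: 0.2511


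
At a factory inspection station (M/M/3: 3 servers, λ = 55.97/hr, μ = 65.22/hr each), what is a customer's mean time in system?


a = 0.8582; ρ = 0.2861; P₀ = 0.421240
Lq = P₀·a^c·ρ/(c!(1−ρ)²) = 0.02490
Wq = Lq/λ = 0.02490/55.97 = 0.0004449 hr
W = Wq + 1/μ = 0.0004449 + 0.01533 = 0.01578 hr

Final: 0.01578 hr


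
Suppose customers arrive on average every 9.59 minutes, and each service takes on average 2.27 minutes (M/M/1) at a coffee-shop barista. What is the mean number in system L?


λ = 60/9.59 = 6.2565 /hr
μ = 60/2.27 = 26.4317 /hr
ρ = λ/μ = 6.2565/26.4317 = 0.2367
L = ρ/(1−ρ) = 0.2367/0.7633 = 0.3101

Final: 0.3101


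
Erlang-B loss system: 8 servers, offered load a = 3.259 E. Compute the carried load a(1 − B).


B(8,3.259) = 0.012206 (Erlang-B)
Carried load = a(1 − B) = 3.259·(1 − 0.012206) = 3.259·0.987794 = 3.2192 E

Final: 3.2192 Erlangs


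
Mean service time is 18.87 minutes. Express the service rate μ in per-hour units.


μ = 1/(service time) in consistent units.
1 hour = 60 min, so μ = 60/18.87 = 3.1797 per hour

Final: 3.1797 /hr


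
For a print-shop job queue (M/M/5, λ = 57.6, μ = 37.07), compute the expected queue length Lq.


a = λ/μ = 1.5538; ρ = a/5 = 0.3108
P₀ = 0.211032
Lq = P₀·a^c·ρ / (c!·(1−ρ)²) = 0.211032·9.05732·0.3108/(120·0.47505)
= 0.01042

Final: 0.01042


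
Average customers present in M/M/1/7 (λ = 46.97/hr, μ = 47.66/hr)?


ρ = 46.97/47.66 = 0.9855
L = ρ[1 − (K+1)ρ^K + Kρ^(K+1)] / [(1−ρ)(1−ρ^(K+1))]
Numerator: 0.9855·(1 − 8·0.902954 + 7·0.889881) = 0.005458
Denominator: (0.01448)·(0.110119) = 0.001594
L = 0.005458/0.001594 = 3.4235

Final: 3.4235


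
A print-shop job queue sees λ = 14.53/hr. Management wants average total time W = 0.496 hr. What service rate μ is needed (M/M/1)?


W = 1/(μ−λ) ⇒ μ − λ = 1/W = 1/0.496 = 2.0161
μ = λ + 1/W = 14.53 + 2.0161 = 16.5461 per hr

Final: 16.5461 /hr


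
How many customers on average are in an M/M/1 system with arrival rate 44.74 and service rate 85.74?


ρ = λ/μ = 44.74/85.74 = 0.5218
L = ρ/(1−ρ) = 0.5218/(1 − 0.5218) = 0.5218/0.4782 = 1.0912

Final: 1.0912


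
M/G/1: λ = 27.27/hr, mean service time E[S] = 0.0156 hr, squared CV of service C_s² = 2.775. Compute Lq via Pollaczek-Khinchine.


ρ = λ·E[S] = 27.27·0.0156 = 0.4254
Lq = ρ²(1+C_s²)/(2(1−ρ)) = 0.1810·(1+2.775)/(2·0.5746)
= 0.1810·3.7750/1.1492 = 0.59450

Final: 0.59450


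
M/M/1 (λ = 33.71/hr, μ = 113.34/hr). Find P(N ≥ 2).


ρ = 33.71/113.34 = 0.2974
P(N ≥ n) = ρ^n = 0.2974^2 = 0.088461

Final: 0.088461


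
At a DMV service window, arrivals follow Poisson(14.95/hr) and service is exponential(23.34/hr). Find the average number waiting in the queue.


ρ = 14.95/23.34 = 0.6405
Lq = ρ²/(1−ρ) = 0.4103/0.3595 = 1.1414

Final: 1.1414


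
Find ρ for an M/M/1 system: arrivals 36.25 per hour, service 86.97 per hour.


ρ = λ/μ = 36.25/86.97 = 0.4168

Final: 0.4168


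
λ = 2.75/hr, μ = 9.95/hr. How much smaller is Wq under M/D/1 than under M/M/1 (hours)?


ρ = 2.75/9.95 = 0.2764
Wq(M/M/1) = ρ/(μ−λ) = 0.2764/7.20 = 0.03839 hr
Wq(M/D/1) = ρ/(2(μ−λ)) = 0.01919 hr
Savings = 0.03839 − 0.01919 = 0.01919 hr

Final: 0.01919 hr


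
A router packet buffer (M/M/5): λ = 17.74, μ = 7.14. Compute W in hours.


a = 2.4846; ρ = 0.4969; P₀ = 0.081408
Lq = P₀·a^c·ρ/(c!(1−ρ)²) = 0.12612
Wq = Lq/λ = 0.12612/17.74 = 0.007109 hr
W = Wq + 1/μ = 0.007109 + 0.14006 = 0.14717 hr

Final: 0.14717 hr


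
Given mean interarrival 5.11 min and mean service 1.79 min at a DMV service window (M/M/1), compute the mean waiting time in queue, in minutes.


λ = 60/5.11 = 11.7417 /hr
μ = 60/1.79 = 33.5196 /hr
ρ = λ/μ = 11.7417/33.5196 = 0.3503
Wq = ρ/(μ−λ) = 0.3503/(33.5196−11.7417) = 0.01608 hr
In minutes: 0.01608·60 = 0.9651 min

Final: 0.9651 min


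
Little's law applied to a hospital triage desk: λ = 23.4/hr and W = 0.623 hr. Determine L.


L = λW = 23.4·0.623 = 14.5782

Final: 14.5782


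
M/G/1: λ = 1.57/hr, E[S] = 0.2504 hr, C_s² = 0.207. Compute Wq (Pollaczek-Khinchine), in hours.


ρ = λ·E[S] = 1.57·0.2504 = 0.3931
E[S²] = E[S]²(1+C_s²) = 0.2504²·(1+0.207) = 0.075679
Wq = λ·E[S²]/(2(1−ρ)) = 1.57·0.075679/(2·0.6069) = 0.09789 hr

Final: 0.09789 hr


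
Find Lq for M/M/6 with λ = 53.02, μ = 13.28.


a = λ/μ = 3.9925; ρ = a/6 = 0.6654
P₀ = 0.016829
Lq = P₀·a^c·ρ / (c!·(1−ρ)²) = 0.016829·4049.95213·0.6654/(720·0.11195)
= 0.56267

Final: 0.56267


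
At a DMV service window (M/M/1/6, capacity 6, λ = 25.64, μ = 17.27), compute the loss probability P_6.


ρ = λ/μ = 25.64/17.27 = 1.4847
P_K = (1−ρ)ρ^K/(1−ρ^(K+1)) = (-0.4847·10.709128)/(1 − 15.899365)
= -5.190237/-14.899365 = 0.348353

Final: 0.348353


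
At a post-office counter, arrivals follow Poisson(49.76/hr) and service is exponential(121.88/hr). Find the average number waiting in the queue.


ρ = 49.76/121.88 = 0.4083
Lq = ρ²/(1−ρ) = 0.1667/0.5917 = 0.2817

Final: 0.2817


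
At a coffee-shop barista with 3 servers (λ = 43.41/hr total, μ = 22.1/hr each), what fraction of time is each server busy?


ρ = λ/(cμ) = 43.41/(3·22.1) = 43.41/66.30 = 0.6548

Final: 0.6548


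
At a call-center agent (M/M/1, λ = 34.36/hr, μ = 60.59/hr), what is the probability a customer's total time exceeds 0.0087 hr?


W ~ Exponential(μ−λ) for M/M/1.
μ − λ = 60.59 − 34.36 = 26.2300
P(W > t) = e^{−(μ−λ)t} = e^{−0.2282} = 0.795964

Final: 0.795964


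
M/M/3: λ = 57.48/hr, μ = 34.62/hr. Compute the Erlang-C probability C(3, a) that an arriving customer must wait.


a = λ/μ = 1.6603; ρ = a/3 = 0.5534
P₀ = 0.174009 (from M/M/c formula)
C(c,a) = [a^c/(c!(1−ρ))]·P₀ = [4.57688/(6·0.4466)]·0.174009
= 1.70819·0.174009 = 0.297241

Final: 0.297241


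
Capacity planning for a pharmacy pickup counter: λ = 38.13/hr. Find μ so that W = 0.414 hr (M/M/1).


W = 1/(μ−λ) ⇒ μ − λ = 1/W = 1/0.414 = 2.4155
μ = λ + 1/W = 38.13 + 2.4155 = 40.5455 per hr

Final: 40.5455 /hr


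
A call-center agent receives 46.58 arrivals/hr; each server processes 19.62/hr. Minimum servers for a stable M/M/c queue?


Stability requires cμ > λ ⇔ c > λ/μ.
λ/μ = 46.58/19.62 = 2.3741
Minimum integer c = ⌊2.3741⌋ + 1 = 3
Check: 3·19.62 = 58.86 > 46.58, while 2·19.62 = 39.24 ≤ 46.58

Final: 3 servers


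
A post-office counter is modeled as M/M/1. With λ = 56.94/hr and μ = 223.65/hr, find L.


ρ = λ/μ = 56.94/223.65 = 0.2546
L = ρ/(1−ρ) = 0.2546/(1 − 0.2546) = 0.2546/0.7454 = 0.3416

Final: 0.3416


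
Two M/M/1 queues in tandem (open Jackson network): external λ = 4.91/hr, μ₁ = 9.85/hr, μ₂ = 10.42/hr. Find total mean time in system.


Each node sees arrival rate λ = 4.91/hr (tandem ⇒ throughput preserved).
W₁ = 1/(μ₁−λ) = 1/(9.85−4.91) = 0.20243 hr
W₂ = 1/(μ₂−λ) = 1/(10.42−4.91) = 0.18149 hr
W_total = W₁ + W₂ = 0.20243 + 0.18149 = 0.38392 hr

Final: 0.38392 hr


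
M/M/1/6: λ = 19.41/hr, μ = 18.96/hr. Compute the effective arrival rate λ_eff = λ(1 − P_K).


ρ = 1.0237; P_K = (1−ρ)ρ^6/(1−ρ^7) = 0.153104
λ_eff = λ(1 − P_K) = 19.41·(1 − 0.153104) = 19.41·0.846896 = 16.4383 /hr

Final: 16.4383 /hr


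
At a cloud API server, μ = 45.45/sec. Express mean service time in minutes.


Mean service time = 1/μ = 1/45.45 second = 0.02200 second
In minutes: 0.02200 × 0.0166667 = 0.0003667 min

Final: 0.0003667 min


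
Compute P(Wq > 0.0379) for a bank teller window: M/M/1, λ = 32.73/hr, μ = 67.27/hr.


ρ = 32.73/67.27 = 0.4865
P(Wq > t) = ρ·e^{−(μ−λ)t} = 0.4865·e^{−1.3091}
= 0.4865·0.270072 = 0.131403

Final: 0.131403


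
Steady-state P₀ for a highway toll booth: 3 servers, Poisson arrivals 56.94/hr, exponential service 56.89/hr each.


a = λ/μ = 56.94/56.89 = 1.0009; ρ = a/c = 0.3336
Σ_{k=0}^{2} a^k/k! (terms k=0..2) = 1.00000 + 1.00088 + 0.50088 = 2.50176
Tail: a^3/(3!(1−ρ)) = 1.00264/(6·0.6664) = 0.25077
P₀ = 1/(2.50176 + 0.25077) = 1/2.75253 = 0.363302

Final: 0.363302


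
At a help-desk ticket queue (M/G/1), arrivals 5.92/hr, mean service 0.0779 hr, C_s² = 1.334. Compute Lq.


ρ = λ·E[S] = 5.92·0.0779 = 0.4612
Lq = ρ²(1+C_s²)/(2(1−ρ)) = 0.2127·(1+1.334)/(2·0.5388)
= 0.2127·2.3340/1.0777 = 0.46061

Final: 0.46061


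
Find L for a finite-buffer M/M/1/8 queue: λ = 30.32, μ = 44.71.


ρ = 30.32/44.71 = 0.6781
L = ρ[1 − (K+1)ρ^K + Kρ^(K+1)] / [(1−ρ)(1−ρ^(K+1))]
Numerator: 0.6781·(1 − 9·0.044730 + 8·0.030333) = 0.569712
Denominator: (0.3219)·(0.969667) = 0.312089
L = 0.569712/0.312089 = 1.8255

Final: 1.8255


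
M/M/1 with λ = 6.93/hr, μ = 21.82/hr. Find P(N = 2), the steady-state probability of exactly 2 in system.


ρ = 6.93/21.82 = 0.3176
P_n = (1−ρ)·ρ^n = (1 − 0.3176)·0.3176^2 = 0.6824·0.100869 = 0.068833

Final: 0.068833


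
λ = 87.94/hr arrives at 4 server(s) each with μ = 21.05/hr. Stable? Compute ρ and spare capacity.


Total capacity cμ = 4·21.05 = 84.20/hr
ρ = λ/(cμ) = 87.94/84.20 = 1.0444
Stable ⇔ ρ < 1: NO
Spare capacity = cμ − λ = 84.20 − 87.94 = -3.74/hr

Final: ρ = 1.0444; unstable; margin = -3.74/hr


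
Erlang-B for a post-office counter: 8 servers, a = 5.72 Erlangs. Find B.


B(c,a) = (a^c/c!) / Σ_{k=0}^{c} a^k/k!
a^8/8! = 28.421547
Σ terms (k=0..8): 1.00000 + 5.72000 + 16.35920 + 31.19154 + 44.60390 + 51.02687 + 48.64561 + 39.75041 + 28.42155 = 266.719086
B = 28.421547/266.719086 = 0.106560

Final: 0.106560


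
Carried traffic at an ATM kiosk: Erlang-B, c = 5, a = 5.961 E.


B(5,5.961) = 0.357669 (Erlang-B)
Carried load = a(1 − B) = 5.961·(1 − 0.357669) = 5.961·0.642331 = 3.8289 E

Final: 3.8289 Erlangs


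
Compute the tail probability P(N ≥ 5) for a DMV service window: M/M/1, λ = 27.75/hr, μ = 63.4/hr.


ρ = 27.75/63.4 = 0.4377
P(N ≥ n) = ρ^n = 0.4377^5 = 0.016065

Final: 0.016065


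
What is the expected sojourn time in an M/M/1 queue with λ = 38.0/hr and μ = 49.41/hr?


W = 1/(μ−λ) = 1/(49.41 − 38.0) = 1/11.41 = 0.08764 hr

Final: 0.08764 hr


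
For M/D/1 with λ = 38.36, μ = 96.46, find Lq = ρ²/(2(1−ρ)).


ρ = 38.36/96.46 = 0.3977
M/D/1: Lq = ρ²/(2(1−ρ)) = 0.1581/(2·0.6023) = 0.13128

Final: 0.13128


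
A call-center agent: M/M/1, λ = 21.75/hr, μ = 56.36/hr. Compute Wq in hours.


ρ = 21.75/56.36 = 0.3859
Wq = ρ/(μ−λ) = 0.3859/(56.36 − 21.75) = 0.3859/34.61 = 0.01115 hr

Final: 0.01115 hr


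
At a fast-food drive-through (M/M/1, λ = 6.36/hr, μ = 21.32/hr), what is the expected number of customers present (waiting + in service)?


ρ = λ/μ = 6.36/21.32 = 0.2983
L = ρ/(1−ρ) = 0.2983/(1 − 0.2983) = 0.2983/0.7017 = 0.4251

Final: 0.4251


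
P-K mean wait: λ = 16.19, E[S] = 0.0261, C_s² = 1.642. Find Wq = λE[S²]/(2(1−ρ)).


ρ = λ·E[S] = 16.19·0.0261 = 0.4226
E[S²] = E[S]²(1+C_s²) = 0.0261²·(1+1.642) = 0.001800
Wq = λ·E[S²]/(2(1−ρ)) = 16.19·0.001800/(2·0.5774) = 0.02523 hr

Final: 0.02523 hr


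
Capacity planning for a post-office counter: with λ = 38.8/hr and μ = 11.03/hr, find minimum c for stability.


Stability requires cμ > λ ⇔ c > λ/μ.
λ/μ = 38.8/11.03 = 3.5177
Minimum integer c = ⌊3.5177⌋ + 1 = 4
Check: 4·11.03 = 44.12 > 38.8, while 3·11.03 = 33.09 ≤ 38.8

Final: 4 servers


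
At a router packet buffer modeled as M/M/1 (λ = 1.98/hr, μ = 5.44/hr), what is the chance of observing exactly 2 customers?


ρ = 1.98/5.44 = 0.3640
P_n = (1−ρ)·ρ^n = (1 − 0.3640)·0.3640^2 = 0.6360·0.132475 = 0.084258

Final: 0.084258


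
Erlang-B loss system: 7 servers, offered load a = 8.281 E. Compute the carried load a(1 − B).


B(7,8.281) = 0.323788 (Erlang-B)
Carried load = a(1 − B) = 8.281·(1 − 0.323788) = 8.281·0.676212 = 5.5997 E

Final: 5.5997 Erlangs


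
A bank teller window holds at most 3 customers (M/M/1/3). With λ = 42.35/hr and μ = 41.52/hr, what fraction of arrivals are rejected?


ρ = λ/μ = 42.35/41.52 = 1.0200
P_K = (1−ρ)ρ^K/(1−ρ^(K+1)) = (-0.01999·1.061178)/(1 − 1.082391)
= -0.021213/-0.082391 = 0.257471

Final: 0.257471


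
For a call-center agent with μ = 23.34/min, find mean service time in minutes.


Mean service time = 1/μ = 1/23.34 minute = 0.04284 minute
In minutes: 0.04284 × 1 = 0.04284 min

Final: 0.04284 min


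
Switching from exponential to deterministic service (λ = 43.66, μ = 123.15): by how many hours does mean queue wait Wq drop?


ρ = 43.66/123.15 = 0.3545
Wq(M/M/1) = ρ/(μ−λ) = 0.3545/79.49 = 0.004460 hr
Wq(M/D/1) = ρ/(2(μ−λ)) = 0.002230 hr
Savings = 0.004460 − 0.002230 = 0.002230 hr

Final: 0.002230 hr


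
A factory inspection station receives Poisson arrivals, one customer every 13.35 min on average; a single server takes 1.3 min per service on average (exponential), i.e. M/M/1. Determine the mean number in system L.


λ = 60/13.35 = 4.4944 /hr
μ = 60/1.3 = 46.1538 /hr
ρ = λ/μ = 4.4944/46.1538 = 0.09738
L = ρ/(1−ρ) = 0.09738/0.9026 = 0.1079

Final: 0.1079


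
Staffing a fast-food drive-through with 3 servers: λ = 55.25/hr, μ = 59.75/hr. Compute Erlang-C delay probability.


a = λ/μ = 0.9247; ρ = a/3 = 0.3082
P₀ = 0.393283 (from M/M/c formula)
C(c,a) = [a^c/(c!(1−ρ))]·P₀ = [0.79065/(6·0.6918)]·0.393283
= 0.19049·0.393283 = 0.074916

Final: 0.074916


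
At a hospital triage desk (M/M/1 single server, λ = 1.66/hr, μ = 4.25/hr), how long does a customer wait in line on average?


ρ = 1.66/4.25 = 0.3906
Wq = ρ/(μ−λ) = 0.3906/(4.25 − 1.66) = 0.3906/2.59 = 0.1508 hr

Final: 0.1508 hr


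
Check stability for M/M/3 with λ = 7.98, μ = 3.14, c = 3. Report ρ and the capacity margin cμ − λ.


Total capacity cμ = 3·3.14 = 9.42/hr
ρ = λ/(cμ) = 7.98/9.42 = 0.8471
Stable ⇔ ρ < 1: YES
Spare capacity = cμ − λ = 9.42 − 7.98 = 1.44/hr

Final: ρ = 0.8471; stable; margin = 1.44/hr


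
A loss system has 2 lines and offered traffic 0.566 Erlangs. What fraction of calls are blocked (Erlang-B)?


B(c,a) = (a^c/c!) / Σ_{k=0}^{c} a^k/k!
a^2/2! = 0.160178
Σ terms (k=0..2): 1.00000 + 0.56600 + 0.16018 = 1.726178
B = 0.160178/1.726178 = 0.092793

Final: 0.092793


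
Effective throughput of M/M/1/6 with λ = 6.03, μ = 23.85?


ρ = 0.2528; P_K = (1−ρ)ρ^6/(1−ρ^7) = 0.0001952
λ_eff = λ(1 − P_K) = 6.03·(1 − 0.0001952) = 6.03·0.999805 = 6.0288 /hr

Final: 6.0288 /hr


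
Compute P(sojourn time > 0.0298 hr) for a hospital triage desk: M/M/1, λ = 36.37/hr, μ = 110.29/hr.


W ~ Exponential(μ−λ) for M/M/1.
μ − λ = 110.29 − 36.37 = 73.9200
P(W > t) = e^{−(μ−λ)t} = e^{−2.2028} = 0.110492

Final: 0.110492


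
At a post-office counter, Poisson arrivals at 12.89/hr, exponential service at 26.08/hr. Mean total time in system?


W = 1/(μ−λ) = 1/(26.08 − 12.89) = 1/13.19 = 0.07582 hr

Final: 0.07582 hr


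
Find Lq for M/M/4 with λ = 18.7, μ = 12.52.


a = λ/μ = 1.4936; ρ = a/4 = 0.3734
P₀ = 0.222453
Lq = P₀·a^c·ρ / (c!·(1−ρ)²) = 0.222453·4.97679·0.3734/(24·0.39262)
= 0.04387

Final: 0.04387


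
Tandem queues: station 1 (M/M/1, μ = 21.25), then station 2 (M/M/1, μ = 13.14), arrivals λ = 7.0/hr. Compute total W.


Each node sees arrival rate λ = 7.0/hr (tandem ⇒ throughput preserved).
W₁ = 1/(μ₁−λ) = 1/(21.25−7.0) = 0.07018 hr
W₂ = 1/(μ₂−λ) = 1/(13.14−7.0) = 0.16287 hr
W_total = W₁ + W₂ = 0.07018 + 0.16287 = 0.23304 hr

Final: 0.23304 hr


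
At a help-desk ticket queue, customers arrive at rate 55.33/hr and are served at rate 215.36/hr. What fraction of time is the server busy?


ρ = λ/μ = 55.33/215.36 = 0.2569

Final: 0.2569


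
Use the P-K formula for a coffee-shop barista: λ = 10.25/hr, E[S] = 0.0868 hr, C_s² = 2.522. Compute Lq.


ρ = λ·E[S] = 10.25·0.0868 = 0.8897
Lq = ρ²(1+C_s²)/(2(1−ρ)) = 0.7916·(1+2.522)/(2·0.1103)
= 0.7916·3.5220/0.2206 = 12.63779

Final: 12.63779


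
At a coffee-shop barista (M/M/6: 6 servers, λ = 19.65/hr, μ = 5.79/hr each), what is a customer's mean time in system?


a = 3.3938; ρ = 0.5656; P₀ = 0.032434
Lq = P₀·a^c·ρ/(c!(1−ρ)²) = 0.20634
Wq = Lq/λ = 0.20634/19.65 = 0.01050 hr
W = Wq + 1/μ = 0.01050 + 0.17271 = 0.18321 hr

Final: 0.18321 hr


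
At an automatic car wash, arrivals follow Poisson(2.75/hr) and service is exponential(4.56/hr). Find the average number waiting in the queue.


ρ = 2.75/4.56 = 0.6031
Lq = ρ²/(1−ρ) = 0.3637/0.3969 = 0.9163

Final: 0.9163


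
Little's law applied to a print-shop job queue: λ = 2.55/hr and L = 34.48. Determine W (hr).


W = L/λ = 34.48/2.55 = 13.5216 hr

Final: 13.5216 hr


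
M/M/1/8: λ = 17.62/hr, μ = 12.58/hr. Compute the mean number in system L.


ρ = 17.62/12.58 = 1.4006
L = ρ[1 − (K+1)ρ^K + Kρ^(K+1)] / [(1−ρ)(1−ρ^(K+1))]
Numerator: 1.4006·(1 − 9·14.811604 + 8·20.745665) = 47.146642
Denominator: (-0.4006)·(-19.745665) = 7.910823
L = 47.146642/7.910823 = 5.9598

Final: 5.9598


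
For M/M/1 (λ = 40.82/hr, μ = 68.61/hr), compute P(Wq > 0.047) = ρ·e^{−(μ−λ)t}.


ρ = 40.82/68.61 = 0.5950
P(Wq > t) = ρ·e^{−(μ−λ)t} = 0.5950·e^{−1.3061}
= 0.5950·0.270866 = 0.161154

Final: 0.161154


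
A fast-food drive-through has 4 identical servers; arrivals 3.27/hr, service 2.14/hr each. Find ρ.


ρ = λ/(cμ) = 3.27/(4·2.14) = 3.27/8.56 = 0.3820

Final: 0.3820


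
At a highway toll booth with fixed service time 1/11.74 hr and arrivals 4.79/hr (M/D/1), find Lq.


ρ = 4.79/11.74 = 0.4080
M/D/1: Lq = ρ²/(2(1−ρ)) = 0.1665/(2·0.5920) = 0.14060

Final: 0.14060


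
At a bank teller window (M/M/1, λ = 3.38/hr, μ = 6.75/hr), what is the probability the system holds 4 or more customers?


ρ = 3.38/6.75 = 0.5007
P(N ≥ n) = ρ^n = 0.5007^4 = 0.062871

Final: 0.062871


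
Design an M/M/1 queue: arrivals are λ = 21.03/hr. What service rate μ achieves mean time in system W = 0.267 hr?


W = 1/(μ−λ) ⇒ μ − λ = 1/W = 1/0.267 = 3.7453
μ = λ + 1/W = 21.03 + 3.7453 = 24.7753 per hr

Final: 24.7753 /hr


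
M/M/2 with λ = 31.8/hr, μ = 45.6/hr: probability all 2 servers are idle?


a = λ/μ = 31.8/45.6 = 0.6974; ρ = a/c = 0.3487
Σ_{k=0}^{1} a^k/k! (terms k=0..1) = 1.00000 + 0.69737 = 1.69737
Tail: a^2/(2!(1−ρ)) = 0.48632/(2·0.6513) = 0.37334
P₀ = 1/(1.69737 + 0.37334) = 1/2.07071 = 0.482927

Final: 0.482927


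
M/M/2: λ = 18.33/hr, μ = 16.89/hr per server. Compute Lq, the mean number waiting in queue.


a = λ/μ = 1.0853; ρ = a/2 = 0.5426
P₀ = 0.296488
Lq = P₀·a^c·ρ / (c!·(1−ρ)²) = 0.296488·1.17778·0.5426/(2·0.20919)
= 0.45291

Final: 0.45291


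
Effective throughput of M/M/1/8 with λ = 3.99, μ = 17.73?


ρ = 0.2250; P_K = (1−ρ)ρ^8/(1−ρ^9) = 0.000005098
λ_eff = λ(1 − P_K) = 3.99·(1 − 0.000005098) = 3.99·0.999995 = 3.9900 /hr

Final: 3.9900 /hr


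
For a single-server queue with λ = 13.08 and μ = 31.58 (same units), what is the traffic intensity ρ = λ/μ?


ρ = λ/μ = 13.08/31.58 = 0.4142

Final: 0.4142


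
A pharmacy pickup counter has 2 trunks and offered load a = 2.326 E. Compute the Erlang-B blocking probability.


B(c,a) = (a^c/c!) / Σ_{k=0}^{c} a^k/k!
a^2/2! = 2.705138
Σ terms (k=0..2): 1.00000 + 2.32600 + 2.70514 = 6.031138
B = 2.705138/6.031138 = 0.448529

Final: 0.448529


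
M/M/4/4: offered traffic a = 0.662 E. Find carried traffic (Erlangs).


B(4,0.662) = 0.004130 (Erlang-B)
Carried load = a(1 − B) = 0.662·(1 − 0.004130) = 0.662·0.995870 = 0.6593 E

Final: 0.6593 Erlangs


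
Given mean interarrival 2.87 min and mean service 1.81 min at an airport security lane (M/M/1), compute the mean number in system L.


λ = 60/2.87 = 20.9059 /hr
μ = 60/1.81 = 33.1492 /hr
ρ = λ/μ = 20.9059/33.1492 = 0.6307
L = ρ/(1−ρ) = 0.6307/0.3693 = 1.7075

Final: 1.7075


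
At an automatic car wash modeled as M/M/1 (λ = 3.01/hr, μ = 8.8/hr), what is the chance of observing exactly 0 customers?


ρ = 3.01/8.8 = 0.3420
P_n = (1−ρ)·ρ^n = (1 − 0.3420)·0.3420^0 = 0.6580·1.000000 = 0.657955

Final: 0.657955


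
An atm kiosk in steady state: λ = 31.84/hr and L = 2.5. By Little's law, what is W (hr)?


W = L/λ = 2.5/31.84 = 0.07852 hr

Final: 0.07852 hr


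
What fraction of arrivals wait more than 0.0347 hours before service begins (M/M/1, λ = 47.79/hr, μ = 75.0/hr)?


ρ = 47.79/75.0 = 0.6372
P(Wq > t) = ρ·e^{−(μ−λ)t} = 0.6372·e^{−0.9442}
= 0.6372·0.388996 = 0.247868

Final: 0.247868


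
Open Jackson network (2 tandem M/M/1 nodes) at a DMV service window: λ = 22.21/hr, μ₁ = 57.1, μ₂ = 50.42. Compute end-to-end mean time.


Each node sees arrival rate λ = 22.21/hr (tandem ⇒ throughput preserved).
W₁ = 1/(μ₁−λ) = 1/(57.1−22.21) = 0.02866 hr
W₂ = 1/(μ₂−λ) = 1/(50.42−22.21) = 0.03545 hr
W_total = W₁ + W₂ = 0.02866 + 0.03545 = 0.06411 hr

Final: 0.06411 hr


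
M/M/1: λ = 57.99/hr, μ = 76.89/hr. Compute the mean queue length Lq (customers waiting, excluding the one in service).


ρ = 57.99/76.89 = 0.7542
Lq = ρ²/(1−ρ) = 0.5688/0.2458 = 2.3141

Final: 2.3141


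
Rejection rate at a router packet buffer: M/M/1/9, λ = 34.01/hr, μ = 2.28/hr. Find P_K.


ρ = λ/μ = 34.01/2.28 = 14.9167
P_K = (1−ρ)ρ^K/(1−ρ^(K+1)) = (-13.9167·36563357127.780289)/(1 − 545403410489.389404)
= -508840053361.609070/-545403410488.389404 = 0.932961

Final: 0.932961


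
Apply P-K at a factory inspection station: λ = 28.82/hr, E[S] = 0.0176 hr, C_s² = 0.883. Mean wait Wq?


ρ = λ·E[S] = 28.82·0.0176 = 0.5072
E[S²] = E[S]²(1+C_s²) = 0.0176²·(1+0.883) = 0.0005833
Wq = λ·E[S²]/(2(1−ρ)) = 28.82·0.0005833/(2·0.4928) = 0.01706 hr

Final: 0.01706 hr
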